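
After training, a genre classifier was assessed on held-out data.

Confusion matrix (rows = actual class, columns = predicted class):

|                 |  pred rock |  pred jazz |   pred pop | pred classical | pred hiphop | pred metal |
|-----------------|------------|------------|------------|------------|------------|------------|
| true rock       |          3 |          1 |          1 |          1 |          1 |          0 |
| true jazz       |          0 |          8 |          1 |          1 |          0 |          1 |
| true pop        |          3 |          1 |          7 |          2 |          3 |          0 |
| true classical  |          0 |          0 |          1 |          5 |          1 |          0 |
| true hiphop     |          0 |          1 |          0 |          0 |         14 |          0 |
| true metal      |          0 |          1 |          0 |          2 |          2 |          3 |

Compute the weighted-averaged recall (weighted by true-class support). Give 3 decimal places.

Per-class recall (TP/(TP+FN)):
  rock: TP=3, FN=1+1+1+1+0=4 → 3/7 = 0.4286
  jazz: TP=8, FN=0+1+1+0+1=3 → 8/11 = 0.7273
  pop: TP=7, FN=3+1+2+3+0=9 → 7/16 = 0.4375
  classical: TP=5, FN=0+0+1+1+0=2 → 5/7 = 0.7143
  hiphop: TP=14, FN=0+1+0+0+0=1 → 14/15 = 0.9333
  metal: TP=3, FN=0+1+0+2+2=5 → 3/8 = 0.3750
Weighted-recall = Σ (supportᵢ/N)·recallᵢ with N=64: (7/64)·0.4286 + (11/64)·0.7273 + (16/64)·0.4375 + (7/64)·0.7143 + (15/64)·0.9333 + (8/64)·0.3750 = 0.625

0.625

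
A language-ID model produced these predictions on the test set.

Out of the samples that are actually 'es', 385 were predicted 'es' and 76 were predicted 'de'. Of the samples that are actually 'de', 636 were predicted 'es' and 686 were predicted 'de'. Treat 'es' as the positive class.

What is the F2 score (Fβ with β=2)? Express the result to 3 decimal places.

Fβ = (1+β²)·TP / ((1+β²)·TP + β²·FN + FP), with β²=4
= 5·385 / (5·385 + 4·76 + 636) = 0.672

0.672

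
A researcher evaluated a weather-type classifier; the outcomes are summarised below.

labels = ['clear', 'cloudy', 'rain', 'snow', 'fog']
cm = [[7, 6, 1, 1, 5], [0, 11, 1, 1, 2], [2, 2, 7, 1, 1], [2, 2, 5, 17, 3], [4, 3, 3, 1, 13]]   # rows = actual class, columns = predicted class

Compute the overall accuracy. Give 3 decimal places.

0.545

Accuracy = trace / total = (7+11+7+17+13=55) / 101 = 55/101 = 0.545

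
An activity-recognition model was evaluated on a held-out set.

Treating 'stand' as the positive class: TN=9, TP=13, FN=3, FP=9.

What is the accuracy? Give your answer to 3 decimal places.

0.647

Accuracy = (TP+TN)/N = (13+9)/34 = 0.647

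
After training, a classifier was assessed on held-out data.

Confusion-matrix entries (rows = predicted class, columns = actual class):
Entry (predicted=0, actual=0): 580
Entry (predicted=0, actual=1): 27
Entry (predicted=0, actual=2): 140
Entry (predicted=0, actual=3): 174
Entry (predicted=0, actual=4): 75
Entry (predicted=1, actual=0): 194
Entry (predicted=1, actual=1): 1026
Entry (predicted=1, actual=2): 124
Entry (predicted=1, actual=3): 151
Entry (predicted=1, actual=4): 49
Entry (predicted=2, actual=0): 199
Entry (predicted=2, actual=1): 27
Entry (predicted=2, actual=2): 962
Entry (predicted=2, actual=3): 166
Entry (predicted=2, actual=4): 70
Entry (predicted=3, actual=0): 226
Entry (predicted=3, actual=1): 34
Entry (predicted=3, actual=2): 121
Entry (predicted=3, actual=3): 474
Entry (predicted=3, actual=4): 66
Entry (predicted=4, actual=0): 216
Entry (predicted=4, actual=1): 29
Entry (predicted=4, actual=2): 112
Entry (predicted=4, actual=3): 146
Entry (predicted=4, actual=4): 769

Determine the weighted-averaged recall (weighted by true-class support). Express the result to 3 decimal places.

Per-class recall (TP/(TP+FN)):
  0: TP=580, FN=194+199+226+216=835 → 580/1415 = 0.4099
  1: TP=1026, FN=27+27+34+29=117 → 1026/1143 = 0.8976
  2: TP=962, FN=140+124+121+112=497 → 962/1459 = 0.6594
  3: TP=474, FN=174+151+166+146=637 → 474/1111 = 0.4266
  4: TP=769, FN=75+49+70+66=260 → 769/1029 = 0.7473
Weighted-recall = Σ (supportᵢ/N)·recallᵢ with N=6157: (1415/6157)·0.4099 + (1143/6157)·0.8976 + (1459/6157)·0.6594 + (1111/6157)·0.4266 + (1029/6157)·0.7473 = 0.619

0.619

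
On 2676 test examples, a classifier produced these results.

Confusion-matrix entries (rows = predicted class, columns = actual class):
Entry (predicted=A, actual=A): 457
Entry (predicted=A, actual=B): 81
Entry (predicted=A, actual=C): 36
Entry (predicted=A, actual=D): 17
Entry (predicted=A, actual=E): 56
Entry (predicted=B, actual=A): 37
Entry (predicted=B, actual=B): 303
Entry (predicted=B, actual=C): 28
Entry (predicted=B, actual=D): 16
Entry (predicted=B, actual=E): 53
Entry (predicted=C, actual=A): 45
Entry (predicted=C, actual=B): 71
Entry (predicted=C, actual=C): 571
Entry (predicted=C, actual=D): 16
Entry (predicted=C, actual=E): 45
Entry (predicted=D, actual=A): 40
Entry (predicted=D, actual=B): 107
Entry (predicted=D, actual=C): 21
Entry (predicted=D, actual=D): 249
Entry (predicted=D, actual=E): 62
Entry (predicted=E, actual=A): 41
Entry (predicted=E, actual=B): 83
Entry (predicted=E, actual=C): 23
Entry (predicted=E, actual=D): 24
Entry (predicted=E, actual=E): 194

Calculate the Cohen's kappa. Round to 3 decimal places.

0.574

Observed agreement pₒ = trace/N = 1774/2676 = 0.6629
Expected agreement pₑ = Σ (rowᵢ·colᵢ)/N² = (620·647 + 645·437 + 679·748 + 322·479 + 410·365)/2676² = 0.2087
κ = (pₒ − pₑ)/(1 − pₑ) = (0.6629 − 0.2087)/(1 − 0.2087) = 0.574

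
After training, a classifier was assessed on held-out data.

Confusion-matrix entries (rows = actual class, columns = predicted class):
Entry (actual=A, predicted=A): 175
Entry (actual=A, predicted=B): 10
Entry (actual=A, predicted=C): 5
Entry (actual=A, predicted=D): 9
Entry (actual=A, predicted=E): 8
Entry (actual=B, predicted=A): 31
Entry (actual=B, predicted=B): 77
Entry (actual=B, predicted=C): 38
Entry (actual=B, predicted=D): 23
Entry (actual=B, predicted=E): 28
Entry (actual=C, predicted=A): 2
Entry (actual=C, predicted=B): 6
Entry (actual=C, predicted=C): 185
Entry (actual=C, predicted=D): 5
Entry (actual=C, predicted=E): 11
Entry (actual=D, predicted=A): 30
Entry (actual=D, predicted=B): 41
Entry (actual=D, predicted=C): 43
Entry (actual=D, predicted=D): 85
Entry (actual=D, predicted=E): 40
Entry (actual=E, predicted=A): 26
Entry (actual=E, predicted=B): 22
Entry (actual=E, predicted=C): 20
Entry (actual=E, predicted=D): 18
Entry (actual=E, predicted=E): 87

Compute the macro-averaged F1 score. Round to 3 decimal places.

0.574

Per-class F1 score (2·TP/(2·TP+FP+FN)):
  A: TP=175, FP=31+2+30+26=89, FN=10+5+9+8=32 → 350/471 = 0.7431
  B: TP=77, FP=10+6+41+22=79, FN=31+38+23+28=120 → 154/353 = 0.4363
  C: TP=185, FP=5+38+43+20=106, FN=2+6+5+11=24 → 370/500 = 0.7400
  D: TP=85, FP=9+23+5+18=55, FN=30+41+43+40=154 → 170/379 = 0.4485
  E: TP=87, FP=8+28+11+40=87, FN=26+22+20+18=86 → 174/347 = 0.5014
Macro-F1 score = mean = (0.7431 + 0.4363 + 0.7400 + 0.4485 + 0.5014) / 5 = 0.574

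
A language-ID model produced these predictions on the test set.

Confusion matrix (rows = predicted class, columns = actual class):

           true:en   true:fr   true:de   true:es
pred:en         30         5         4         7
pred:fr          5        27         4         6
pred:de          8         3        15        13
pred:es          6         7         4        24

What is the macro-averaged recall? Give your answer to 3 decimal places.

0.573

Per-class recall (TP/(TP+FN)):
  en: TP=30, FN=5+8+6=19 → 30/49 = 0.6122
  fr: TP=27, FN=5+3+7=15 → 27/42 = 0.6429
  de: TP=15, FN=4+4+4=12 → 15/27 = 0.5556
  es: TP=24, FN=7+6+13=26 → 24/50 = 0.4800
Macro-recall = mean = (0.6122 + 0.6429 + 0.5556 + 0.4800) / 4 = 0.573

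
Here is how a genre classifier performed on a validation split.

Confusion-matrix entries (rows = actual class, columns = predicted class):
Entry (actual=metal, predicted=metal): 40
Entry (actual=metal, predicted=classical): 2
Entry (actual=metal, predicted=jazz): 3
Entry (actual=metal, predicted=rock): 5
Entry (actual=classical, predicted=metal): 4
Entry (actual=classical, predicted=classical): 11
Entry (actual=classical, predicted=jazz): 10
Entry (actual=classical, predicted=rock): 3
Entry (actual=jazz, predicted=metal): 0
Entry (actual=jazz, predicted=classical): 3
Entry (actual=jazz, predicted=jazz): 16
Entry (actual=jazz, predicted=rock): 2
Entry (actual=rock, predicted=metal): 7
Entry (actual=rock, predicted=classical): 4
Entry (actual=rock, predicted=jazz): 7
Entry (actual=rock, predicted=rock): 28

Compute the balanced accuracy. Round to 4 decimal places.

0.6409

Balanced accuracy = mean of per-class recall.
  metal: recall = 40/50 = 0.80000
  classical: recall = 11/28 = 0.39286
  jazz: recall = 16/21 = 0.76190
  rock: recall = 28/46 = 0.60870
Mean = (0.80000 + 0.39286 + 0.76190 + 0.60870) / 4 = 0.6409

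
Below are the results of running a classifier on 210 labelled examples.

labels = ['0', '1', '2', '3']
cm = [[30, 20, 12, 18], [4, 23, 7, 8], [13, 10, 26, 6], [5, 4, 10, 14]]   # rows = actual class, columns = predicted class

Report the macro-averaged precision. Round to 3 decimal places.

0.439

Per-class precision (TP/(TP+FP)):
  0: TP=30, FP=4+13+5=22 → 30/52 = 0.5769
  1: TP=23, FP=20+10+4=34 → 23/57 = 0.4035
  2: TP=26, FP=12+7+10=29 → 26/55 = 0.4727
  3: TP=14, FP=18+8+6=32 → 14/46 = 0.3043
Macro-precision = mean = (0.5769 + 0.4035 + 0.4727 + 0.3043) / 4 = 0.439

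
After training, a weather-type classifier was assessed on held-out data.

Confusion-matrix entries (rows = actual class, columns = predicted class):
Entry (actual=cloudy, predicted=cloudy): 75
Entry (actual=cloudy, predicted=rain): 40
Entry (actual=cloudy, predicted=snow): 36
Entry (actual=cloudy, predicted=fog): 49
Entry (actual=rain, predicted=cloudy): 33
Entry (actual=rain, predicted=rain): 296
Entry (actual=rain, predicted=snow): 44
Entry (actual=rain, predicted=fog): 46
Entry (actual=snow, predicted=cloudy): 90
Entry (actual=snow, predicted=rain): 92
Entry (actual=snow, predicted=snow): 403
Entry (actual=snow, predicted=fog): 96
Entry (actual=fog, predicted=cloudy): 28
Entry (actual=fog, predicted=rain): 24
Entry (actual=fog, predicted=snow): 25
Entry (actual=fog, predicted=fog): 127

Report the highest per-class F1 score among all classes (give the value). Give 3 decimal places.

Per-class F1 score (2·TP/(2·TP+FP+FN)):
  cloudy: TP=75, FP=33+90+28=151, FN=40+36+49=125 → 150/426 = 0.3521
  rain: TP=296, FP=40+92+24=156, FN=33+44+46=123 → 592/871 = 0.6797
  snow: TP=403, FP=36+44+25=105, FN=90+92+96=278 → 806/1189 = 0.6779
  fog: TP=127, FP=49+46+96=191, FN=28+24+25=77 → 254/522 = 0.4866
Highest is class 'rain' with F1 score = 0.680.

0.680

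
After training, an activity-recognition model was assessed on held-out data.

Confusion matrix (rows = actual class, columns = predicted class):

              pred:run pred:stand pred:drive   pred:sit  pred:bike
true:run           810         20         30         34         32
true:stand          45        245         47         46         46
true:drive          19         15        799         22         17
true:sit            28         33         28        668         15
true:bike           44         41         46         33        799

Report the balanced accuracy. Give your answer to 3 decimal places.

0.811

Balanced accuracy = mean of per-class recall.
  run: recall = 810/926 = 0.8747
  stand: recall = 245/429 = 0.5711
  drive: recall = 799/872 = 0.9163
  sit: recall = 668/772 = 0.8653
  bike: recall = 799/963 = 0.8297
Mean = (0.8747 + 0.5711 + 0.9163 + 0.8653 + 0.8297) / 5 = 0.811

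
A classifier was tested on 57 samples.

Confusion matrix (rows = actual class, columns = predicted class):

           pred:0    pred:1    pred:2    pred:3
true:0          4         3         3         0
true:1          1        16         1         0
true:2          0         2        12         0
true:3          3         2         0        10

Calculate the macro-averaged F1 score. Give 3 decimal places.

Per-class F1 score (2·TP/(2·TP+FP+FN)):
  0: TP=4, FP=1+0+3=4, FN=3+3+0=6 → 8/18 = 0.4444
  1: TP=16, FP=3+2+2=7, FN=1+1+0=2 → 32/41 = 0.7805
  2: TP=12, FP=3+1+0=4, FN=0+2+0=2 → 24/30 = 0.8000
  3: TP=10, FP=0+0+0=0, FN=3+2+0=5 → 20/25 = 0.8000
Macro-F1 score = mean = (0.4444 + 0.7805 + 0.8000 + 0.8000) / 4 = 0.706

0.706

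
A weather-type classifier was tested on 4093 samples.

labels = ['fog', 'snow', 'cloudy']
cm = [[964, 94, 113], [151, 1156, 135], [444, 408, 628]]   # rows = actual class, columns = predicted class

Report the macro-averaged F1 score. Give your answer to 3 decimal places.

0.662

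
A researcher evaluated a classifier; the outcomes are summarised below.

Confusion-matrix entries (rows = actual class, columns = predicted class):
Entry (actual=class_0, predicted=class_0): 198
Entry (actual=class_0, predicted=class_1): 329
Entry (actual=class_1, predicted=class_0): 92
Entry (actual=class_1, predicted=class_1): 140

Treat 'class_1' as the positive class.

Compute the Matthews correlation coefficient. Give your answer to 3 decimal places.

-0.020

MCC = (TP·TN − FP·FN) / √((TP+FP)(TP+FN)(TN+FP)(TN+FN))
Numerator = 140·198 − 329·92 = -2548
Denominator = √(469·232·527·290) = √16629126640 = 128953.9710
MCC = -2548 / 128953.9710 = -0.020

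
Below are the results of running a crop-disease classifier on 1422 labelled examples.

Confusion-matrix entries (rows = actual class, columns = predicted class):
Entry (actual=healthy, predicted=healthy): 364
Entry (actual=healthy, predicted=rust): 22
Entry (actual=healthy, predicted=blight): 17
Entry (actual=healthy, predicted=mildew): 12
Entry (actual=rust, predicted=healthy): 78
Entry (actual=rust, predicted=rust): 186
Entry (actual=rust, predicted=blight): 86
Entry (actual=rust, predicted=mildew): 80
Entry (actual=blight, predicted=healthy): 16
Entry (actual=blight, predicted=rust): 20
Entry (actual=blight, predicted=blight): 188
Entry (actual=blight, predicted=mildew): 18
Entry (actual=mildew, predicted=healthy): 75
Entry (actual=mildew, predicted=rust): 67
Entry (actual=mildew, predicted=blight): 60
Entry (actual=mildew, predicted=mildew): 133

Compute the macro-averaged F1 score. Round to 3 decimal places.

0.594

Per-class F1 score (2·TP/(2·TP+FP+FN)):
  healthy: TP=364, FP=78+16+75=169, FN=22+17+12=51 → 728/948 = 0.7679
  rust: TP=186, FP=22+20+67=109, FN=78+86+80=244 → 372/725 = 0.5131
  blight: TP=188, FP=17+86+60=163, FN=16+20+18=54 → 376/593 = 0.6341
  mildew: TP=133, FP=12+80+18=110, FN=75+67+60=202 → 266/578 = 0.4602
Macro-F1 score = mean = (0.7679 + 0.5131 + 0.6341 + 0.4602) / 4 = 0.594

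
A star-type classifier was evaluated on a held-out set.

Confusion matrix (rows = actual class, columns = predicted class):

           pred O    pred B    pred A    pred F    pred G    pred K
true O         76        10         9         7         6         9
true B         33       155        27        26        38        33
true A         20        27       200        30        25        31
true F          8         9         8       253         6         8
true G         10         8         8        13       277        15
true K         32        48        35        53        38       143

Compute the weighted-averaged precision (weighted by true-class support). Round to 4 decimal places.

0.6385

Per-class precision (TP/(TP+FP)):
  O: TP=76, FP=33+20+8+10+32=103 → 76/179 = 0.42458
  B: TP=155, FP=10+27+9+8+48=102 → 155/257 = 0.60311
  A: TP=200, FP=9+27+8+8+35=87 → 200/287 = 0.69686
  F: TP=253, FP=7+26+30+13+53=129 → 253/382 = 0.66230
  G: TP=277, FP=6+38+25+6+38=113 → 277/390 = 0.71026
  K: TP=143, FP=9+33+31+8+15=96 → 143/239 = 0.59833
Weighted-precision = Σ (supportᵢ/N)·precisionᵢ with N=1734: (117/1734)·0.42458 + (312/1734)·0.60311 + (333/1734)·0.69686 + (292/1734)·0.66230 + (331/1734)·0.71026 + (349/1734)·0.59833 = 0.6385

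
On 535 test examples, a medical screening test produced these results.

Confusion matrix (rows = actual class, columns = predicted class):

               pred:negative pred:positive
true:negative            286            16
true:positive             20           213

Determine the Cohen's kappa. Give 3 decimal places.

0.863

Observed agreement pₒ = trace/N = 499/535 = 0.9327
Expected agreement pₑ = Σ (rowᵢ·colᵢ)/N² = (302·306 + 233·229)/535² = 0.5093
κ = (pₒ − pₑ)/(1 − pₑ) = (0.9327 − 0.5093)/(1 − 0.5093) = 0.863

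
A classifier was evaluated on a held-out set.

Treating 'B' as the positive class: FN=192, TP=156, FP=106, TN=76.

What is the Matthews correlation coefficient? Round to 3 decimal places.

MCC = (TP·TN − FP·FN) / √((TP+FP)(TP+FN)(TN+FP)(TN+FN))
Numerator = 156·76 − 106·192 = -8496
Denominator = √(262·348·182·268) = √4447200576 = 66687.3344
MCC = -8496 / 66687.3344 = -0.127

-0.127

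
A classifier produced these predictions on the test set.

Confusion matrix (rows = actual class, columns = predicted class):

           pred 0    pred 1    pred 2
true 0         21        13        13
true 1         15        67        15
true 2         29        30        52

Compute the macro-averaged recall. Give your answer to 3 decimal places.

Per-class recall (TP/(TP+FN)):
  0: TP=21, FN=13+13=26 → 21/47 = 0.4468
  1: TP=67, FN=15+15=30 → 67/97 = 0.6907
  2: TP=52, FN=29+30=59 → 52/111 = 0.4685
Macro-recall = mean = (0.4468 + 0.6907 + 0.4685) / 3 = 0.535

0.535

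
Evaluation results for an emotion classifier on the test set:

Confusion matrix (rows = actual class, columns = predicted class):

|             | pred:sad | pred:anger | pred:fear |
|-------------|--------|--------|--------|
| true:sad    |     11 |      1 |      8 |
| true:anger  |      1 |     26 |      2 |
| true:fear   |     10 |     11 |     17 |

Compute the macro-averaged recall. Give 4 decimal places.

0.6313

Per-class recall (TP/(TP+FN)):
  sad: TP=11, FN=1+8=9 → 11/20 = 0.55000
  anger: TP=26, FN=1+2=3 → 26/29 = 0.89655
  fear: TP=17, FN=10+11=21 → 17/38 = 0.44737
Macro-recall = mean = (0.55000 + 0.89655 + 0.44737) / 3 = 0.6313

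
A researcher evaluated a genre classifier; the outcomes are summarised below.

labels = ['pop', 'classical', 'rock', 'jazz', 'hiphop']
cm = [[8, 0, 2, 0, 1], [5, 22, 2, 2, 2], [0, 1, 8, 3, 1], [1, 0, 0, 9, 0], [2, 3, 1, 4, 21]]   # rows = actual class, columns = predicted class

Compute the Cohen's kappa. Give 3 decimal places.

0.605

Observed agreement pₒ = trace/N = 68/98 = 0.6939
Expected agreement pₑ = Σ (rowᵢ·colᵢ)/N² = (11·16 + 33·26 + 13·13 + 10·18 + 31·25)/98² = 0.2247
κ = (pₒ − pₑ)/(1 − pₑ) = (0.6939 − 0.2247)/(1 − 0.2247) = 0.605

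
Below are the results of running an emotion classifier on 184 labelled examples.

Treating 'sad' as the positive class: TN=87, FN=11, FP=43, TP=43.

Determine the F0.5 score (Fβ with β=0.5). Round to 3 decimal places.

0.540

Fβ = (1+β²)·TP / ((1+β²)·TP + β²·FN + FP), with β²=1/4
= 1.25·43 / (1.25·43 + 0.25·11 + 43) = 0.540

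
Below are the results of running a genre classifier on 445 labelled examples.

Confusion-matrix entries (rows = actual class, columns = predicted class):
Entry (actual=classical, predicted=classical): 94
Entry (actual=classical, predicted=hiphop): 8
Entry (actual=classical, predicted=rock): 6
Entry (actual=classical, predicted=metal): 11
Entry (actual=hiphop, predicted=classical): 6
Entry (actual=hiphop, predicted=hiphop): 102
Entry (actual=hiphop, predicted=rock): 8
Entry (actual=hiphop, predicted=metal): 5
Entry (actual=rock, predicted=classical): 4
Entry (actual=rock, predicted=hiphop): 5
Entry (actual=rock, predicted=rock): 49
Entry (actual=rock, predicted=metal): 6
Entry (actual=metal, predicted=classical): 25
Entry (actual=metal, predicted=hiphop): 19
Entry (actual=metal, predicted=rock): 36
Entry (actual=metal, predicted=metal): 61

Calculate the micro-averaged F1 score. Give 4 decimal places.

Micro-averaging pools counts across classes: ΣTP=306, ΣFP=139, ΣFN=139.
Micro-F1 score = 2·TP/(2·TP+FP+FN) on pooled counts = 0.6876 (equals overall accuracy in single-label multiclass).

0.6876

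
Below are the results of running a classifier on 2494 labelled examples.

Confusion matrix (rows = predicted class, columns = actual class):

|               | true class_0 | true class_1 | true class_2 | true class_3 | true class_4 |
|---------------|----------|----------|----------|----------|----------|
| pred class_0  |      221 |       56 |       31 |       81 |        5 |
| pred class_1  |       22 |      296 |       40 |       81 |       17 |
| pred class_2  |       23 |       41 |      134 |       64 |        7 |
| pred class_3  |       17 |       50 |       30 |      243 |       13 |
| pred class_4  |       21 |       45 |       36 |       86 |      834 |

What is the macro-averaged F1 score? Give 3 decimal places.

0.634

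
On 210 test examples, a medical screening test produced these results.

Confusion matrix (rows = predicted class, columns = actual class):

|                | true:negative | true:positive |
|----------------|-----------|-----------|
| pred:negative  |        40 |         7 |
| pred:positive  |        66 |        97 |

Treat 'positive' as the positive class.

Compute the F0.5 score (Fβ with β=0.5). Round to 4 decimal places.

0.6415

Fβ = (1+β²)·TP / ((1+β²)·TP + β²·FN + FP), with β²=1/4
= 1.25·97 / (1.25·97 + 0.25·7 + 66) = 0.6415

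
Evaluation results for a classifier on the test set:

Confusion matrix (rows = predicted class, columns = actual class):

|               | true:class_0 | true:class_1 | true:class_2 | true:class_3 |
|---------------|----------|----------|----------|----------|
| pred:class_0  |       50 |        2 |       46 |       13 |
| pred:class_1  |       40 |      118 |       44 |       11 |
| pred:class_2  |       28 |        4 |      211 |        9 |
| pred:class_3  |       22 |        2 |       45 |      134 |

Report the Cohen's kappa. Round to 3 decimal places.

0.533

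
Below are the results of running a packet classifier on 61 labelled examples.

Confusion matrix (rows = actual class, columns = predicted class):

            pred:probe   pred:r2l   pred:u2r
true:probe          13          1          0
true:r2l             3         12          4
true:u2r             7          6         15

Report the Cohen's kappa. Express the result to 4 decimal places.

0.4888

Observed agreement pₒ = trace/N = 40/61 = 0.65574
Expected agreement pₑ = Σ (rowᵢ·colᵢ)/N² = (14·23 + 19·19 + 28·19)/61² = 0.32653
κ = (pₒ − pₑ)/(1 − pₑ) = (0.65574 − 0.32653)/(1 − 0.32653) = 0.4888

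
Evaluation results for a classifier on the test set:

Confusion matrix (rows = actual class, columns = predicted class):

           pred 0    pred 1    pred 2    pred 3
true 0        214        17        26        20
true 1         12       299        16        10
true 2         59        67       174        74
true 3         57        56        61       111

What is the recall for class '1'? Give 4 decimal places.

0.8872

Treat '1' as positive and all other classes as negative.
recall = TP/(TP+FN).
1: TP=299, FN=12+16+10=38 → 299/337 = 0.88724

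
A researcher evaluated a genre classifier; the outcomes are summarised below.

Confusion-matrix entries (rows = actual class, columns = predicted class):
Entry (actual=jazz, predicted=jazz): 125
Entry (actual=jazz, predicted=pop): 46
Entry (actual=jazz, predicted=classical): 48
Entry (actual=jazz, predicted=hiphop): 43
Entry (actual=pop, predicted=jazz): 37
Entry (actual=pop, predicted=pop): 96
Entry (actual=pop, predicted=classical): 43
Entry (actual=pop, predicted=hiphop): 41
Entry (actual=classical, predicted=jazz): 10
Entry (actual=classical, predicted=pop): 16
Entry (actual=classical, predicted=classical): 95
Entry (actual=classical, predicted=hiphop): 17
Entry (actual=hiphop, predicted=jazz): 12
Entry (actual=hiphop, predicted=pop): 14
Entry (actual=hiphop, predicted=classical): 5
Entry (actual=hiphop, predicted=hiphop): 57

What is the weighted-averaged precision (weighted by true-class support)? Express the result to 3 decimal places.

Per-class precision (TP/(TP+FP)):
  jazz: TP=125, FP=37+10+12=59 → 125/184 = 0.6793
  pop: TP=96, FP=46+16+14=76 → 96/172 = 0.5581
  classical: TP=95, FP=48+43+5=96 → 95/191 = 0.4974
  hiphop: TP=57, FP=43+41+17=101 → 57/158 = 0.3608
Weighted-precision = Σ (supportᵢ/N)·precisionᵢ with N=705: (262/705)·0.6793 + (217/705)·0.5581 + (138/705)·0.4974 + (88/705)·0.3608 = 0.567

0.567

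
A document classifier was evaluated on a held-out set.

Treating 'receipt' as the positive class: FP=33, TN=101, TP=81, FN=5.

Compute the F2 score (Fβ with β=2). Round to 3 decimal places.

0.884

Fβ = (1+β²)·TP / ((1+β²)·TP + β²·FN + FP), with β²=4
= 5·81 / (5·81 + 4·5 + 33) = 0.884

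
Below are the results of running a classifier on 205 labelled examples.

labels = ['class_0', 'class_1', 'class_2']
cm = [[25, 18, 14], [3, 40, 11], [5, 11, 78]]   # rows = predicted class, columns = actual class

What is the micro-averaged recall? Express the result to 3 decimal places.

0.698

Micro-averaging pools counts across classes: ΣTP=143, ΣFP=62, ΣFN=62.
Micro-recall = TP/(TP+FN) on pooled counts = 0.698 (equals overall accuracy in single-label multiclass).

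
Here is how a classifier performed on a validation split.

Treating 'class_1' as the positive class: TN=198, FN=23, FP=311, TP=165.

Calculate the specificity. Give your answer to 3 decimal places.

Specificity = TN/(TN+FP) = 198/(198+311) = 0.389

0.389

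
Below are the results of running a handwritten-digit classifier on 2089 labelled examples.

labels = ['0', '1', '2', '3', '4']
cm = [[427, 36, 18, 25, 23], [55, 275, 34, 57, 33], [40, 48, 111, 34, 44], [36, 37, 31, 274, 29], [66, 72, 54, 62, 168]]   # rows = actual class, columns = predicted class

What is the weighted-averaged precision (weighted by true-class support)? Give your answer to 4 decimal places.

0.5927

Per-class precision (TP/(TP+FP)):
  0: TP=427, FP=55+40+36+66=197 → 427/624 = 0.68429
  1: TP=275, FP=36+48+37+72=193 → 275/468 = 0.58761
  2: TP=111, FP=18+34+31+54=137 → 111/248 = 0.44758
  3: TP=274, FP=25+57+34+62=178 → 274/452 = 0.60619
  4: TP=168, FP=23+33+44+29=129 → 168/297 = 0.56566
Weighted-precision = Σ (supportᵢ/N)·precisionᵢ with N=2089: (529/2089)·0.68429 + (454/2089)·0.58761 + (277/2089)·0.44758 + (407/2089)·0.60619 + (422/2089)·0.56566 = 0.5927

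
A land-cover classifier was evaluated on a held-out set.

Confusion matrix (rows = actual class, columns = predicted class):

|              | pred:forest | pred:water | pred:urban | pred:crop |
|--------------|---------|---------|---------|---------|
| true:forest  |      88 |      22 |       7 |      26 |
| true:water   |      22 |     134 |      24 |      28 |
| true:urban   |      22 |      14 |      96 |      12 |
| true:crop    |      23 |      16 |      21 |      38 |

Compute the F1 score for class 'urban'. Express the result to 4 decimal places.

One-vs-rest for 'urban': TP = diagonal; FP = other classes predicted 'urban'; FN = 'urban' predicted as other.
F1 score = 2·TP/(2·TP+FP+FN).
urban: TP=96, FP=7+24+21=52, FN=22+14+12=48 → 192/292 = 0.65753

0.6575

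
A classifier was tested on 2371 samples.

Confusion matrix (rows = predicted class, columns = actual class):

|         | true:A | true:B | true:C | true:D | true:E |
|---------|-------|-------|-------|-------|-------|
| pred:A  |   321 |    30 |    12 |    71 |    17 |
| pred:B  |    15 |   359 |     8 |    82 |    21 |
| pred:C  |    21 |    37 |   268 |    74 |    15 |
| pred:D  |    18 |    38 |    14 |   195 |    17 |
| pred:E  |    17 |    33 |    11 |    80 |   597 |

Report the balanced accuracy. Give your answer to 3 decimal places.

Balanced accuracy = mean of per-class recall.
  A: recall = 321/392 = 0.8189
  B: recall = 359/497 = 0.7223
  C: recall = 268/313 = 0.8562
  D: recall = 195/502 = 0.3884
  E: recall = 597/667 = 0.8951
Mean = (0.8189 + 0.7223 + 0.8562 + 0.3884 + 0.8951) / 5 = 0.736

0.736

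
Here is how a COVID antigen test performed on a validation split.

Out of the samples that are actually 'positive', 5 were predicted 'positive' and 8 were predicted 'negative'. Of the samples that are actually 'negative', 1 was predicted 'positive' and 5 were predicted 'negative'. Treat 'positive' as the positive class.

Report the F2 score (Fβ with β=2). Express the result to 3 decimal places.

0.431

Fβ = (1+β²)·TP / ((1+β²)·TP + β²·FN + FP), with β²=4
= 5·5 / (5·5 + 4·8 + 1) = 0.431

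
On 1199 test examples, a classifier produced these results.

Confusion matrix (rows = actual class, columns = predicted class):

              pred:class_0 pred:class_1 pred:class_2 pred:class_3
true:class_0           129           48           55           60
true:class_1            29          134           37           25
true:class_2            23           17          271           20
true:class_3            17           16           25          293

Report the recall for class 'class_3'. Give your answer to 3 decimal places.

One-vs-rest for 'class_3': TP = diagonal; FP = other classes predicted 'class_3'; FN = 'class_3' predicted as other.
recall = TP/(TP+FN).
class_3: TP=293, FN=17+16+25=58 → 293/351 = 0.8348

0.835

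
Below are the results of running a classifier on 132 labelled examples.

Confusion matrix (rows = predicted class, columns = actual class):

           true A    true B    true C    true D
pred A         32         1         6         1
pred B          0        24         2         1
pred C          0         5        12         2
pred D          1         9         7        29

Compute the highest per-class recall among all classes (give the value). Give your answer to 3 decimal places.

0.970

Per-class recall (TP/(TP+FN)):
  A: TP=32, FN=0+0+1=1 → 32/33 = 0.9697
  B: TP=24, FN=1+5+9=15 → 24/39 = 0.6154
  C: TP=12, FN=6+2+7=15 → 12/27 = 0.4444
  D: TP=29, FN=1+1+2=4 → 29/33 = 0.8788
Highest is class 'A' with recall = 0.970.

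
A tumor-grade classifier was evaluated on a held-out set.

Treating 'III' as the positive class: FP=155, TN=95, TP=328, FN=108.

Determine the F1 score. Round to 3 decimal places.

Precision = TP/(TP+FP) = 328/483 = 0.6791
Recall = TP/(TP+FN) = 328/436 = 0.7523
F1 = 2·TP/(2·TP+FP+FN) = 656/919 = 0.714

0.714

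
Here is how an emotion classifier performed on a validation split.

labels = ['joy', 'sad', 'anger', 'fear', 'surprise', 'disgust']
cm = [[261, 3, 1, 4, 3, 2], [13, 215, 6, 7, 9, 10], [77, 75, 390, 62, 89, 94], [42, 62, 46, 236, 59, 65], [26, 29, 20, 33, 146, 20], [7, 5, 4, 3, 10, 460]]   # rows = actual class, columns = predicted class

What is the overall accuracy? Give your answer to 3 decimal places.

Accuracy = trace / total = (261+215+390+236+146+460=1708) / 2594 = 1708/2594 = 0.658

0.658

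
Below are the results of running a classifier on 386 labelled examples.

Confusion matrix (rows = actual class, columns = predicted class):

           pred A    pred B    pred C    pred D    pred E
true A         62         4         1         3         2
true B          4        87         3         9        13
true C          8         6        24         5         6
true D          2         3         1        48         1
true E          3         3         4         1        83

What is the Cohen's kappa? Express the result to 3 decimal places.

0.728

Observed agreement pₒ = trace/N = 304/386 = 0.7876
Expected agreement pₑ = Σ (rowᵢ·colᵢ)/N² = (72·79 + 116·103 + 49·33 + 55·66 + 94·105)/386² = 0.2198
κ = (pₒ − pₑ)/(1 − pₑ) = (0.7876 − 0.2198)/(1 − 0.2198) = 0.728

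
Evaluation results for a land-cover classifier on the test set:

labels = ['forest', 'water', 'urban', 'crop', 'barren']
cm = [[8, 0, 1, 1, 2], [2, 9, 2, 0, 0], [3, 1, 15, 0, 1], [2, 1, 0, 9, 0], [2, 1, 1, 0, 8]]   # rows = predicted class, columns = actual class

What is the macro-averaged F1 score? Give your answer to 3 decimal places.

0.711

Per-class F1 score (2·TP/(2·TP+FP+FN)):
  forest: TP=8, FP=0+1+1+2=4, FN=2+3+2+2=9 → 16/29 = 0.5517
  water: TP=9, FP=2+2+0+0=4, FN=0+1+1+1=3 → 18/25 = 0.7200
  urban: TP=15, FP=3+1+0+1=5, FN=1+2+0+1=4 → 30/39 = 0.7692
  crop: TP=9, FP=2+1+0+0=3, FN=1+0+0+0=1 → 18/22 = 0.8182
  barren: TP=8, FP=2+1+1+0=4, FN=2+0+1+0=3 → 16/23 = 0.6957
Macro-F1 score = mean = (0.5517 + 0.7200 + 0.7692 + 0.8182 + 0.6957) / 5 = 0.711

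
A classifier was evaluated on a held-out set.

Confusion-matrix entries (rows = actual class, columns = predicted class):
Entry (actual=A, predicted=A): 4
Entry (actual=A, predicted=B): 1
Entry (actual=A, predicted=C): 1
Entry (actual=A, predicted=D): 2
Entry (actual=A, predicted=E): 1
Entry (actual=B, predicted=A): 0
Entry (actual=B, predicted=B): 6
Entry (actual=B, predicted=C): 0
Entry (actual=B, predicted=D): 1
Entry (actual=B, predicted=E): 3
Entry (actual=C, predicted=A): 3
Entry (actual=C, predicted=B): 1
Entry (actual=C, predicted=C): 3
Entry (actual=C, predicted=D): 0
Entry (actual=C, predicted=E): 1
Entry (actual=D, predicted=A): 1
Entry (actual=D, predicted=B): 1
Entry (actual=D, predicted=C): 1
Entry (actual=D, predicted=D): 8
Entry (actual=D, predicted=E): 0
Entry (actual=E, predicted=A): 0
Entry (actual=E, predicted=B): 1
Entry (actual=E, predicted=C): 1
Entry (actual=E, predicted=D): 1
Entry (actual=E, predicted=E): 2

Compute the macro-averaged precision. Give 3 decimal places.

Per-class precision (TP/(TP+FP)):
  A: TP=4, FP=0+3+1+0=4 → 4/8 = 0.5000
  B: TP=6, FP=1+1+1+1=4 → 6/10 = 0.6000
  C: TP=3, FP=1+0+1+1=3 → 3/6 = 0.5000
  D: TP=8, FP=2+1+0+1=4 → 8/12 = 0.6667
  E: TP=2, FP=1+3+1+0=5 → 2/7 = 0.2857
Macro-precision = mean = (0.5000 + 0.6000 + 0.5000 + 0.6667 + 0.2857) / 5 = 0.510

0.510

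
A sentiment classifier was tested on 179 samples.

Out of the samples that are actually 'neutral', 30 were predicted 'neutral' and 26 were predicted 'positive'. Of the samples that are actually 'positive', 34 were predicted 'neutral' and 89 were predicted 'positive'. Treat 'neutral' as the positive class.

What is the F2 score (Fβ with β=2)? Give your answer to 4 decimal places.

0.5208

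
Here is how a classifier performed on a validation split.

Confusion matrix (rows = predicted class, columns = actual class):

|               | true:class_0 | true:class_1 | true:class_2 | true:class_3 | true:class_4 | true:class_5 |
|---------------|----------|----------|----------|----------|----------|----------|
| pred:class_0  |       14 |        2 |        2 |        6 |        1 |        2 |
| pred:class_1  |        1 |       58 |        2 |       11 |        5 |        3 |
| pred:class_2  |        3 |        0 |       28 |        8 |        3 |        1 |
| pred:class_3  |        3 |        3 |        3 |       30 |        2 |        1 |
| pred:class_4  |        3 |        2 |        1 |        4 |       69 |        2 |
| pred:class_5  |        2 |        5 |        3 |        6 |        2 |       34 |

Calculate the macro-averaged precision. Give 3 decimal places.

0.686

Per-class precision (TP/(TP+FP)):
  class_0: TP=14, FP=2+2+6+1+2=13 → 14/27 = 0.5185
  class_1: TP=58, FP=1+2+11+5+3=22 → 58/80 = 0.7250
  class_2: TP=28, FP=3+0+8+3+1=15 → 28/43 = 0.6512
  class_3: TP=30, FP=3+3+3+2+1=12 → 30/42 = 0.7143
  class_4: TP=69, FP=3+2+1+4+2=12 → 69/81 = 0.8519
  class_5: TP=34, FP=2+5+3+6+2=18 → 34/52 = 0.6538
Macro-precision = mean = (0.5185 + 0.7250 + 0.6512 + 0.7143 + 0.8519 + 0.6538) / 6 = 0.686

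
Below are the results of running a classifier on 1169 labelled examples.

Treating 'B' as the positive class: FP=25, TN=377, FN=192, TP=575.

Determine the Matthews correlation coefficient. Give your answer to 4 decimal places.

MCC = (TP·TN − FP·FN) / √((TP+FP)(TP+FN)(TN+FP)(TN+FN))
Numerator = 575·377 − 25·192 = 211975
Denominator = √(600·767·402·569) = √105265227600 = 324446.0319
MCC = 211975 / 324446.0319 = 0.6533

0.6533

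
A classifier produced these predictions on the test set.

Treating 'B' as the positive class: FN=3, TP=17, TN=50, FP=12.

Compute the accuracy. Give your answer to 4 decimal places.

Accuracy = (TP+TN)/N = (17+50)/82 = 0.8171

0.8171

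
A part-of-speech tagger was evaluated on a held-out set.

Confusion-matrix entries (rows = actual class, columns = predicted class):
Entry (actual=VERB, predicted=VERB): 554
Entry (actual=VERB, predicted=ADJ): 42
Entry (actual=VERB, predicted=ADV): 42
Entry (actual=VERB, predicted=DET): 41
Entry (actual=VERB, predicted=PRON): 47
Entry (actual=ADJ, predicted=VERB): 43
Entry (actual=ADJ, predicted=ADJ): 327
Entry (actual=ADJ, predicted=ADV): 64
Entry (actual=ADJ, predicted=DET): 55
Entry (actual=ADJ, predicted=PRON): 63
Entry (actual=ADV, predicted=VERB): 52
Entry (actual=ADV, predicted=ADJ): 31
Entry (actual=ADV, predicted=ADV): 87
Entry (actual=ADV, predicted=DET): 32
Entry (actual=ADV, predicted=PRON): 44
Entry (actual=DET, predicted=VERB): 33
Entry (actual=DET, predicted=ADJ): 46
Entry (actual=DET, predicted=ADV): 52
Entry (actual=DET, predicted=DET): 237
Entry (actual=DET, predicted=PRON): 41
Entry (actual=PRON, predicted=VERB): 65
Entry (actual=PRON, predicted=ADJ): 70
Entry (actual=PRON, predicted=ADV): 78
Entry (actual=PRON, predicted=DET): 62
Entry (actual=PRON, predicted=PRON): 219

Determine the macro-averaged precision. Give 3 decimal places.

0.546

Per-class precision (TP/(TP+FP)):
  VERB: TP=554, FP=43+52+33+65=193 → 554/747 = 0.7416
  ADJ: TP=327, FP=42+31+46+70=189 → 327/516 = 0.6337
  ADV: TP=87, FP=42+64+52+78=236 → 87/323 = 0.2693
  DET: TP=237, FP=41+55+32+62=190 → 237/427 = 0.5550
  PRON: TP=219, FP=47+63+44+41=195 → 219/414 = 0.5290
Macro-precision = mean = (0.7416 + 0.6337 + 0.2693 + 0.5550 + 0.5290) / 5 = 0.546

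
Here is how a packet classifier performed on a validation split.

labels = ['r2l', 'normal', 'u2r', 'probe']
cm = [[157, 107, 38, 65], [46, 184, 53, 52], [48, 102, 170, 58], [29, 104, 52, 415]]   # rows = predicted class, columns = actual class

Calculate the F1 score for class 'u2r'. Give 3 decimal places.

Take TP from the diagonal, FP from the rest of the 'u2r' prediction marginal, FN from the rest of the 'u2r' actual marginal.
F1 score = 2·TP/(2·TP+FP+FN).
u2r: TP=170, FP=48+102+58=208, FN=38+53+52=143 → 340/691 = 0.4920

0.492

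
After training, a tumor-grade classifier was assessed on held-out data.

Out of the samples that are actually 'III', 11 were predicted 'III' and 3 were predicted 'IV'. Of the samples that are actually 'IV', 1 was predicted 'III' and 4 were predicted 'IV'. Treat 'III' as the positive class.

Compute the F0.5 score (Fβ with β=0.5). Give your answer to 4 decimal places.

0.8871

Fβ = (1+β²)·TP / ((1+β²)·TP + β²·FN + FP), with β²=1/4
= 1.25·11 / (1.25·11 + 0.25·3 + 1) = 0.8871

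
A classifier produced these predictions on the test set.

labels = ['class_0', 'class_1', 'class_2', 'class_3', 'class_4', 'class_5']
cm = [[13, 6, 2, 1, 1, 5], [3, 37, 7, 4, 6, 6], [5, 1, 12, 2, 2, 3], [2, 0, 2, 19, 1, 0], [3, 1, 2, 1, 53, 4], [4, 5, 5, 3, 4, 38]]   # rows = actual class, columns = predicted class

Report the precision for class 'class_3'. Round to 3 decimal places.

0.633

One-vs-rest for 'class_3': TP = diagonal; FP = other classes predicted 'class_3'; FN = 'class_3' predicted as other.
precision = TP/(TP+FP).
class_3: TP=19, FP=1+4+2+1+3=11 → 19/30 = 0.6333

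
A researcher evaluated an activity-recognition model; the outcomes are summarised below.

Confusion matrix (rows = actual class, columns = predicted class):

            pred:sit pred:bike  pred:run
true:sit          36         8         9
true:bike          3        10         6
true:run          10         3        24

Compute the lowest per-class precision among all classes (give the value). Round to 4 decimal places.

Per-class precision (TP/(TP+FP)):
  sit: TP=36, FP=3+10=13 → 36/49 = 0.73469
  bike: TP=10, FP=8+3=11 → 10/21 = 0.47619
  run: TP=24, FP=9+6=15 → 24/39 = 0.61538
Lowest is class 'bike' with precision = 0.4762.

0.4762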